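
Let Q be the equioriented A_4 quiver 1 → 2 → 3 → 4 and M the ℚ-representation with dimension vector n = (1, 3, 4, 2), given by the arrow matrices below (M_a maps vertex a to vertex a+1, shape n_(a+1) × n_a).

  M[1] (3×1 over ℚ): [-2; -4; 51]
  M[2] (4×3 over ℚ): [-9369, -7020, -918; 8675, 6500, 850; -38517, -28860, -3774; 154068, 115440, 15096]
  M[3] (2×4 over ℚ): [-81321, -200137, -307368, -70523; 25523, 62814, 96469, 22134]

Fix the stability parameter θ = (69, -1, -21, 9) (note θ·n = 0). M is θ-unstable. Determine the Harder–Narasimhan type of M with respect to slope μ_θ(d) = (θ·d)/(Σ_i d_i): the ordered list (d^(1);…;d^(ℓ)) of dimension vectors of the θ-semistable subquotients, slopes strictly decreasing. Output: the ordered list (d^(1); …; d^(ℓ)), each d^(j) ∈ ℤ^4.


Barcode: M ≅ I[1,2], I[2,2], I[2,4], I[3,3]^2, I[3,4]. HN layers by μ_θ (5 steps, strictly decreasing):
  μ^(1)=34; μ^(2)=9; μ^(3)=-1; μ^(4)=-11; μ^(5)=-21

((1, 1, 0, 0); (0, 0, 0, 2); (0, 1, 0, 0); (0, 1, 1, 0); (0, 0, 3, 0))


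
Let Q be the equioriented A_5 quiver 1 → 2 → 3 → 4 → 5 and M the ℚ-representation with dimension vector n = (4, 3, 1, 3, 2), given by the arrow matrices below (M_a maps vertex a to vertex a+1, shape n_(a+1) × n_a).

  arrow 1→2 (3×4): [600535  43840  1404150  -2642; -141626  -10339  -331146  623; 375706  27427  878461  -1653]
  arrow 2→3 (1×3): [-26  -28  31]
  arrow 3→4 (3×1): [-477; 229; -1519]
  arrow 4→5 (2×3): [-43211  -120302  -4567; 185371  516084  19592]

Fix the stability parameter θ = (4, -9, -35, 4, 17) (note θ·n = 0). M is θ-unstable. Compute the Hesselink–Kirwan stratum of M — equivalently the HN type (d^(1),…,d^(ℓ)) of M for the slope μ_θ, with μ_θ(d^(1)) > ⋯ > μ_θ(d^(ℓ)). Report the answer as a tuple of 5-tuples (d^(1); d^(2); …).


Via rank(M_{q-1}∘⋯∘M_p): M ≅ I[1,1], I[1,2]^2, I[1,5], I[4,4], I[4,5].
μ_θ-semistable layers: μ^(1)=17; μ^(2)=4; μ^(3)=-5/2; μ^(4)=-40/3

((0, 0, 0, 0, 2); (1, 0, 0, 3, 0); (2, 2, 0, 0, 0); (1, 1, 1, 0, 0))


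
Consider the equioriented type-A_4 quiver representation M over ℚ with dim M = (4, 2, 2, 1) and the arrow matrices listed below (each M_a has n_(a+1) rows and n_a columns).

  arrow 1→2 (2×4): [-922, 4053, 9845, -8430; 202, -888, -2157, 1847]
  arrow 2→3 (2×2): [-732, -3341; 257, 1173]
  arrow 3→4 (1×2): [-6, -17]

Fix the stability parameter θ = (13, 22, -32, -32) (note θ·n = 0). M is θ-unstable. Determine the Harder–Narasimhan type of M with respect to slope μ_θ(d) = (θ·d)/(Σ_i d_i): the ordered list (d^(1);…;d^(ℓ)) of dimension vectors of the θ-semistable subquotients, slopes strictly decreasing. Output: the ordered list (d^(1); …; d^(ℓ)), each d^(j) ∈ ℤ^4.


Via rank(M_{q-1}∘⋯∘M_p): M ≅ I[1,1]^2, I[1,3], I[1,4].
μ_θ-semistable layers: μ^(1)=13; μ^(2)=1; μ^(3)=-29/4

((2, 0, 0, 0); (1, 1, 1, 0); (1, 1, 1, 1))


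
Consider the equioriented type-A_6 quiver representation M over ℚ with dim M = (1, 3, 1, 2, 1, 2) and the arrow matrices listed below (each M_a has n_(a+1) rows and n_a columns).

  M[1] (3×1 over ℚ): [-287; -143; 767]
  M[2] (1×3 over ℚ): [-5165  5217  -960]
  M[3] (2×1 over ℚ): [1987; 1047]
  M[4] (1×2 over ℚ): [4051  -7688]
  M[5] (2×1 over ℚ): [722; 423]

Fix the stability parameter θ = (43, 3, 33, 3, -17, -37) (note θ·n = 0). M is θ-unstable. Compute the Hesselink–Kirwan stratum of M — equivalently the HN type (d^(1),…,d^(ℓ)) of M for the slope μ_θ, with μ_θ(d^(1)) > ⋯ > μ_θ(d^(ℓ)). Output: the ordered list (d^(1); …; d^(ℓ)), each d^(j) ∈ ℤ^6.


Interval decomposition of M: I[1,6], I[2,2]^2, I[4,4], I[6,6].
HN type (ℓ=3): μ^(1)=14/3; μ^(2)=3; μ^(3)=-37

((1, 1, 1, 1, 1, 1); (0, 2, 0, 1, 0, 0); (0, 0, 0, 0, 0, 1))


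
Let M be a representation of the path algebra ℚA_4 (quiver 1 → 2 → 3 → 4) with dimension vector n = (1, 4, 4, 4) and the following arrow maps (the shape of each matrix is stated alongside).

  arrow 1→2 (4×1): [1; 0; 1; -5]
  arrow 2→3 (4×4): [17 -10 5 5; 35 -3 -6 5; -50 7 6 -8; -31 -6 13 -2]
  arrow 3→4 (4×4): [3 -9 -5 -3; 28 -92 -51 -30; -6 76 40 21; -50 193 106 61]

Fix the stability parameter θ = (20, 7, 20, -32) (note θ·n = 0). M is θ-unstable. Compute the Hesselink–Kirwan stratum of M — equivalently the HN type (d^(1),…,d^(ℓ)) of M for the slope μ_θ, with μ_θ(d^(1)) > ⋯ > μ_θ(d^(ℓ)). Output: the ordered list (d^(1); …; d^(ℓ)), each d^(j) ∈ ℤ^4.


Interval decomposition of M: I[1,4], I[2,4]^3.
HN type (ℓ=2): μ^(1)=15/4; μ^(2)=-5/3

((1, 1, 1, 1); (0, 3, 3, 3))


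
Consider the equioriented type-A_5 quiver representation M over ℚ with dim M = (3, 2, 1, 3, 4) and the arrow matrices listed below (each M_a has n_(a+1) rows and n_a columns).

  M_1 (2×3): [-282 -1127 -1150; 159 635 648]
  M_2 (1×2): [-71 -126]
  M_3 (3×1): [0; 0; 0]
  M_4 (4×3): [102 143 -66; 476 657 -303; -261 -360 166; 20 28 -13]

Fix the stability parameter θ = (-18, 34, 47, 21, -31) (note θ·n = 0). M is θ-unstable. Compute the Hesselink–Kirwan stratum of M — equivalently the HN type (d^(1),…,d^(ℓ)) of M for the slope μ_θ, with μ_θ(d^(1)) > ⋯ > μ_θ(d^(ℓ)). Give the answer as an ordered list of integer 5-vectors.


Via rank(M_{q-1}∘⋯∘M_p): M ≅ I[1,1], I[1,2], I[1,3], I[4,5]^3, I[5,5].
μ_θ-semistable layers: μ^(1)=47; μ^(2)=34; μ^(3)=-5; μ^(4)=-18; μ^(5)=-31

((0, 0, 1, 0, 0); (0, 2, 0, 0, 0); (0, 0, 0, 3, 3); (3, 0, 0, 0, 0); (0, 0, 0, 0, 1))


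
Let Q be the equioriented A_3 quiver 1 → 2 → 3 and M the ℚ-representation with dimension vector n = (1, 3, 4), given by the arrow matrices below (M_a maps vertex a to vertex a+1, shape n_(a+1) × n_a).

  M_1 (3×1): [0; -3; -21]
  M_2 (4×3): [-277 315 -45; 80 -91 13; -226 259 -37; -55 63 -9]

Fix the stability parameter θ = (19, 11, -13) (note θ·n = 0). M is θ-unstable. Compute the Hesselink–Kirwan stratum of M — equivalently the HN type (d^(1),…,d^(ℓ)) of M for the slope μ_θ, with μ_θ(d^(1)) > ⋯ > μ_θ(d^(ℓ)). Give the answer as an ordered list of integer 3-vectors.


Barcode: M ≅ I[1,2], I[2,3]^2, I[3,3]^2. HN layers by μ_θ (3 steps, strictly decreasing):
  μ^(1)=15; μ^(2)=-1; μ^(3)=-13

((1, 1, 0); (0, 2, 2); (0, 0, 2))


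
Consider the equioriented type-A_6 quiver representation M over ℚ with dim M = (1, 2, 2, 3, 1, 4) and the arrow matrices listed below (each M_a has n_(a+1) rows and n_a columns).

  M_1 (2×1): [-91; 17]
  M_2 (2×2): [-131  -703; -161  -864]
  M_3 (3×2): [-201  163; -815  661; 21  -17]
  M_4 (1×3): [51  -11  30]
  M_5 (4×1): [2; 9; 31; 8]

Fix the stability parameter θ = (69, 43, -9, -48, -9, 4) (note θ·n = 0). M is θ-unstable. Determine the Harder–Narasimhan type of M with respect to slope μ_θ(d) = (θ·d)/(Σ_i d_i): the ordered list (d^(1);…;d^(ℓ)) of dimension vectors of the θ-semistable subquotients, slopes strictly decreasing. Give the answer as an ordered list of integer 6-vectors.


Via rank(M_{q-1}∘⋯∘M_p): M ≅ I[1,6], I[2,4], I[4,4], I[6,6]^3.
μ_θ-semistable layers: μ^(1)=25/3; μ^(2)=4; μ^(3)=-14/3; μ^(4)=-48

((1, 1, 1, 1, 1, 1); (0, 0, 0, 0, 0, 3); (0, 1, 1, 1, 0, 0); (0, 0, 0, 1, 0, 0))


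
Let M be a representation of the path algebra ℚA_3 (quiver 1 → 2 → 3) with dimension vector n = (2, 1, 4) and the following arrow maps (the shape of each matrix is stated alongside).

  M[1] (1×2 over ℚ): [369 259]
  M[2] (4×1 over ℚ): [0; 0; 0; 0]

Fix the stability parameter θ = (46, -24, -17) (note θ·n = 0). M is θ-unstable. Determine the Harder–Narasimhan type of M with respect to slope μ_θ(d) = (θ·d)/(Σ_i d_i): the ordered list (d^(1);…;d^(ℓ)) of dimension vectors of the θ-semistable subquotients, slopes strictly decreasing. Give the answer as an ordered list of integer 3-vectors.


Barcode: M ≅ I[1,1], I[1,2], I[3,3]^4. HN layers by μ_θ (3 steps, strictly decreasing):
  μ^(1)=46; μ^(2)=11; μ^(3)=-17

((1, 0, 0); (1, 1, 0); (0, 0, 4))


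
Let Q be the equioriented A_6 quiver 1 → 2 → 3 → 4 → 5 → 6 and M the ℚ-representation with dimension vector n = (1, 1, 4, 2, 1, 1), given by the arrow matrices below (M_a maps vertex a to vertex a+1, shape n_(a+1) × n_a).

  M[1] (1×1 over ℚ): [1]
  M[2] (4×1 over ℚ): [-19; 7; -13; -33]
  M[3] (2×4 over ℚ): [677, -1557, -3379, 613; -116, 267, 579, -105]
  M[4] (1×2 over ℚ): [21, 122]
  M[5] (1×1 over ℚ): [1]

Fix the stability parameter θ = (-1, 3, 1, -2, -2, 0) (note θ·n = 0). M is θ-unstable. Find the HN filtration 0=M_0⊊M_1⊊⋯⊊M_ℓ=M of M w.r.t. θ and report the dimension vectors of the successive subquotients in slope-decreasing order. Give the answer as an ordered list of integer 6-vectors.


Barcode: M ≅ I[1,6], I[3,3]^2, I[3,4]. HN layers by μ_θ (4 steps, strictly decreasing):
  μ^(1)=1; μ^(2)=0; μ^(3)=-1/2; μ^(4)=-1

((0, 0, 2, 0, 0, 0); (0, 1, 1, 1, 1, 1); (0, 0, 1, 1, 0, 0); (1, 0, 0, 0, 0, 0))


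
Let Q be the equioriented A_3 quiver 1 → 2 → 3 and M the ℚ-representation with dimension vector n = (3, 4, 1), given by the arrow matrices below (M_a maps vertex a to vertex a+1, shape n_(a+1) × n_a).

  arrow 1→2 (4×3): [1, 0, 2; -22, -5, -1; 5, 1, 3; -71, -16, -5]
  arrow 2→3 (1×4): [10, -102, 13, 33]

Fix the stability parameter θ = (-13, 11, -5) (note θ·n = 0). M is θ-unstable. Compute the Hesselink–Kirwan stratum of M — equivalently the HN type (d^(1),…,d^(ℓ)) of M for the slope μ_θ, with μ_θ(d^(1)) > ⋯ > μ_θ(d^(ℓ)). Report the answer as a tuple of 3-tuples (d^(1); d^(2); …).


Via rank(M_{q-1}∘⋯∘M_p): M ≅ I[1,2]^2, I[1,3], I[2,2].
μ_θ-semistable layers: μ^(1)=11; μ^(2)=3; μ^(3)=-13

((0, 3, 0); (0, 1, 1); (3, 0, 0))


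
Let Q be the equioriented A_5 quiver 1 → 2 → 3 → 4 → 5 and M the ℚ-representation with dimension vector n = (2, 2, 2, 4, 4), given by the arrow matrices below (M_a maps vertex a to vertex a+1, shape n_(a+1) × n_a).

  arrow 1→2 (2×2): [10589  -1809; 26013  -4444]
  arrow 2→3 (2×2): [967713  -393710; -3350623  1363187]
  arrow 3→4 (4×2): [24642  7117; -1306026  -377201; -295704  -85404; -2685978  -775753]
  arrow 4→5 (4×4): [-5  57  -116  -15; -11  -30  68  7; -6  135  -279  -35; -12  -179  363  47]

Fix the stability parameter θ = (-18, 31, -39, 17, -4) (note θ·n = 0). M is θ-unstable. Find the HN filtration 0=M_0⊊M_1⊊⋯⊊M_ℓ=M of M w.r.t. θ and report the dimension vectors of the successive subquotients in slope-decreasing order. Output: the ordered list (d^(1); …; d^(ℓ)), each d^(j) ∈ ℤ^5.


Via rank(M_{q-1}∘⋯∘M_p): M ≅ I[1,3], I[1,5], I[4,5]^3.
μ_θ-semistable layers: μ^(1)=13/2; μ^(2)=-4; μ^(3)=-18

((0, 0, 0, 4, 4); (0, 2, 2, 0, 0); (2, 0, 0, 0, 0))


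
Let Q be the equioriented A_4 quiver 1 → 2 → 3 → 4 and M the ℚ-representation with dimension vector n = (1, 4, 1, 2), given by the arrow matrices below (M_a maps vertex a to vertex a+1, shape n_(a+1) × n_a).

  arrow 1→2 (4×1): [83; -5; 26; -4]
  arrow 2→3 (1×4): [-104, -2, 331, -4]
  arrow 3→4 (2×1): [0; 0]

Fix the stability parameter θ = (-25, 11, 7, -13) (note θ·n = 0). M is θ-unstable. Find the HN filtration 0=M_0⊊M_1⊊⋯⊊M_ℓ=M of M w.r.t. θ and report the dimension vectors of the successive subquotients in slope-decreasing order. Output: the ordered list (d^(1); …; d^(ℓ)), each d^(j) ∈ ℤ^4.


Barcode: M ≅ I[1,2], I[2,2]^2, I[2,3], I[4,4]^2. HN layers by μ_θ (4 steps, strictly decreasing):
  μ^(1)=11; μ^(2)=9; μ^(3)=-13; μ^(4)=-25

((0, 3, 0, 0); (0, 1, 1, 0); (0, 0, 0, 2); (1, 0, 0, 0))


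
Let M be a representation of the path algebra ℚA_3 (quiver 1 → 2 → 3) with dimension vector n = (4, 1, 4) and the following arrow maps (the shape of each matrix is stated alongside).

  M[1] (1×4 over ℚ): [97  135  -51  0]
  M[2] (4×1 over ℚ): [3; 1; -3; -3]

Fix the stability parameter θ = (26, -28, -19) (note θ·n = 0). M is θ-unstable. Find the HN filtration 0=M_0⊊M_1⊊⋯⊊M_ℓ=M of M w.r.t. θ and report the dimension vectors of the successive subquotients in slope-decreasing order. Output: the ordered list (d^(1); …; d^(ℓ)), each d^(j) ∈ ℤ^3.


Interval decomposition of M: I[1,1]^3, I[1,3], I[3,3]^3.
HN type (ℓ=3): μ^(1)=26; μ^(2)=-7; μ^(3)=-19

((3, 0, 0); (1, 1, 1); (0, 0, 3))


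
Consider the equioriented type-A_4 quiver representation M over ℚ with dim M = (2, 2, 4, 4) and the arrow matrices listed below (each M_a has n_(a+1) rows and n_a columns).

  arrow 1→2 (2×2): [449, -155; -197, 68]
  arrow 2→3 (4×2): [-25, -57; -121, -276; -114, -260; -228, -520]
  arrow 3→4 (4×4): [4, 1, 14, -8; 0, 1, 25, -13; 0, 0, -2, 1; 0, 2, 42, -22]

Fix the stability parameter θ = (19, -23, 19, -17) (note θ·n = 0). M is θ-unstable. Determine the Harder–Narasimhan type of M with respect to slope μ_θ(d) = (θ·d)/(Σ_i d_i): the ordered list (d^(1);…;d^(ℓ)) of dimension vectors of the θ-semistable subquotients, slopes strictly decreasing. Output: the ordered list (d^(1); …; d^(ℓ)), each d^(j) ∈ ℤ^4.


Interval decomposition of M: I[1,3], I[1,4], I[3,4]^2, I[4,4].
HN type (ℓ=4): μ^(1)=19; μ^(2)=1; μ^(3)=-2; μ^(4)=-17

((0, 0, 1, 0); (0, 0, 3, 3); (2, 2, 0, 0); (0, 0, 0, 1))


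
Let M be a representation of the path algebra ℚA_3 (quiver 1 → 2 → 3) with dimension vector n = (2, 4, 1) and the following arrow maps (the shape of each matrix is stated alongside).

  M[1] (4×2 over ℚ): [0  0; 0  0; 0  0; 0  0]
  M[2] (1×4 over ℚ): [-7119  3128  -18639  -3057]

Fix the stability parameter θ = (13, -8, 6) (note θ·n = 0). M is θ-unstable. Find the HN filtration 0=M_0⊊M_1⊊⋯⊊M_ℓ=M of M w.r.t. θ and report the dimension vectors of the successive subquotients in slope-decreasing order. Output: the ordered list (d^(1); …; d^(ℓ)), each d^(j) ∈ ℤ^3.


Barcode: M ≅ I[1,1]^2, I[2,2]^3, I[2,3]. HN layers by μ_θ (3 steps, strictly decreasing):
  μ^(1)=13; μ^(2)=6; μ^(3)=-8

((2, 0, 0); (0, 0, 1); (0, 4, 0))


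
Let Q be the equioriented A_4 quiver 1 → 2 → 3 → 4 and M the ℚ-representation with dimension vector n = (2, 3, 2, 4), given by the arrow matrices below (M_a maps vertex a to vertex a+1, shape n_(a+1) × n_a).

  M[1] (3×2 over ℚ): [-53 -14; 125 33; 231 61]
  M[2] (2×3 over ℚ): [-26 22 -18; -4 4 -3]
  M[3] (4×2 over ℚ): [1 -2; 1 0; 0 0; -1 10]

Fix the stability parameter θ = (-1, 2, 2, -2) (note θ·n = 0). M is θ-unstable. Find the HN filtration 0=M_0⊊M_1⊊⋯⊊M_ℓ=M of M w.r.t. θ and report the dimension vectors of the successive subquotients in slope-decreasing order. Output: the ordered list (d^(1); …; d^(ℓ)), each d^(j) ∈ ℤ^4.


Interval decomposition of M: I[1,4]^2, I[2,2], I[4,4]^2.
HN type (ℓ=4): μ^(1)=2; μ^(2)=2/3; μ^(3)=-1; μ^(4)=-2

((0, 1, 0, 0); (0, 2, 2, 2); (2, 0, 0, 0); (0, 0, 0, 2))


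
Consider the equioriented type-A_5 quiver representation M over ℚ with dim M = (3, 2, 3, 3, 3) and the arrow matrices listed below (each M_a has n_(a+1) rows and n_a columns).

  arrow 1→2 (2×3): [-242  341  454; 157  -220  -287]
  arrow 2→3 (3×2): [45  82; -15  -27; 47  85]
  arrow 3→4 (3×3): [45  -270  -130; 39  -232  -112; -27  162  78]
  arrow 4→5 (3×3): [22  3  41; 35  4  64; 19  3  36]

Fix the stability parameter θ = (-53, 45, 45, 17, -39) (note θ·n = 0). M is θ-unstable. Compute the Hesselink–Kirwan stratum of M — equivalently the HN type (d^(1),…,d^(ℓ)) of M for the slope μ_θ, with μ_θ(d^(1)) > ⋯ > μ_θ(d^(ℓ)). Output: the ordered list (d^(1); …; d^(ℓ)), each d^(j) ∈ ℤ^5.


Barcode: M ≅ I[1,1], I[1,3], I[1,5], I[3,5], I[4,5]. HN layers by μ_θ (5 steps, strictly decreasing):
  μ^(1)=45; μ^(2)=17; μ^(3)=23/3; μ^(4)=-11; μ^(5)=-53

((0, 1, 1, 0, 0); (0, 1, 1, 1, 1); (0, 0, 1, 1, 1); (0, 0, 0, 1, 1); (3, 0, 0, 0, 0))


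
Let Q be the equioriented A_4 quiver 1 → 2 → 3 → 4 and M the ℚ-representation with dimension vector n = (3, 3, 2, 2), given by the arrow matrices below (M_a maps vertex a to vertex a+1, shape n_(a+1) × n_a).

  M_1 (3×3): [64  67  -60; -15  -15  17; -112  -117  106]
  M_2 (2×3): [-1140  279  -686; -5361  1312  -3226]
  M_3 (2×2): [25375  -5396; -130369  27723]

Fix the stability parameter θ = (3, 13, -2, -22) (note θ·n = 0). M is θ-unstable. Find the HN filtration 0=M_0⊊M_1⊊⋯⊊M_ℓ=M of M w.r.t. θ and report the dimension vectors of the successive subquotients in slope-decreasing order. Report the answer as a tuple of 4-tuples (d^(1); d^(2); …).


Barcode: M ≅ I[1,2], I[1,4]^2. HN layers by μ_θ (3 steps, strictly decreasing):
  μ^(1)=13; μ^(2)=3; μ^(3)=-2

((0, 1, 0, 0); (1, 0, 0, 0); (2, 2, 2, 2))


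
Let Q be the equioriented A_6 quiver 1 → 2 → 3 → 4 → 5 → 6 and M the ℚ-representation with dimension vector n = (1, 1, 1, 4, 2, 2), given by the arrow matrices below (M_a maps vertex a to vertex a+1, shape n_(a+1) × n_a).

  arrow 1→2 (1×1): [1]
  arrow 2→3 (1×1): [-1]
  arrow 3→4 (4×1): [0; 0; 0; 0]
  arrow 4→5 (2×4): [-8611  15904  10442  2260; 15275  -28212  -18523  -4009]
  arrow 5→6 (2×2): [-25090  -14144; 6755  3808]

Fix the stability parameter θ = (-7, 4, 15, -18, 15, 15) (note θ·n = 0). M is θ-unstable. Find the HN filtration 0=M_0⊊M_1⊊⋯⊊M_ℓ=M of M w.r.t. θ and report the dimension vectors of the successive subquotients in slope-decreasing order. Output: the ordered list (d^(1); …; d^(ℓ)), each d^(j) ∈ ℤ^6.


Via rank(M_{q-1}∘⋯∘M_p): M ≅ I[1,3], I[4,4]^2, I[4,5], I[4,6], I[6,6].
μ_θ-semistable layers: μ^(1)=15; μ^(2)=4; μ^(3)=-7; μ^(4)=-18

((0, 0, 1, 0, 2, 2); (0, 1, 0, 0, 0, 0); (1, 0, 0, 0, 0, 0); (0, 0, 0, 4, 0, 0))


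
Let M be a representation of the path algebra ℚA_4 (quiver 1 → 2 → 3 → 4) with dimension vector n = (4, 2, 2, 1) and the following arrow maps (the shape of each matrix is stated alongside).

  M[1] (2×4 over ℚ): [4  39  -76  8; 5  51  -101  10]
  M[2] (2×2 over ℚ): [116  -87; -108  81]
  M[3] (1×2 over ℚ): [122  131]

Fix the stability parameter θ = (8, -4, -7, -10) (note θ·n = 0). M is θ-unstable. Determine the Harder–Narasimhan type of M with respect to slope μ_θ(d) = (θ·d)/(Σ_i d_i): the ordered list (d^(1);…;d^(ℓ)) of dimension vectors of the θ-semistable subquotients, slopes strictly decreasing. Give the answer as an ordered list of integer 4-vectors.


Barcode: M ≅ I[1,1]^2, I[1,2], I[1,4], I[3,3]. HN layers by μ_θ (4 steps, strictly decreasing):
  μ^(1)=8; μ^(2)=2; μ^(3)=-13/4; μ^(4)=-7

((2, 0, 0, 0); (1, 1, 0, 0); (1, 1, 1, 1); (0, 0, 1, 0))


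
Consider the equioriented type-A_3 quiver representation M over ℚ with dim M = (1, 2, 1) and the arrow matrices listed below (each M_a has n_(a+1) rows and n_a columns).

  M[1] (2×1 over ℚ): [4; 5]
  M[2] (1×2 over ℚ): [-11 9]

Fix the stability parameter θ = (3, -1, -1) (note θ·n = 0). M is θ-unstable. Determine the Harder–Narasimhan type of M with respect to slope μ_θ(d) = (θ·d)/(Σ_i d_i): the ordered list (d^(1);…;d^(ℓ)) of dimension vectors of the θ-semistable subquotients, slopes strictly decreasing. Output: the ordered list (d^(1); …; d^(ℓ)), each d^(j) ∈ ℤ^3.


Barcode: M ≅ I[1,3], I[2,2]. HN layers by μ_θ (2 steps, strictly decreasing):
  μ^(1)=1/3; μ^(2)=-1

((1, 1, 1); (0, 1, 0))


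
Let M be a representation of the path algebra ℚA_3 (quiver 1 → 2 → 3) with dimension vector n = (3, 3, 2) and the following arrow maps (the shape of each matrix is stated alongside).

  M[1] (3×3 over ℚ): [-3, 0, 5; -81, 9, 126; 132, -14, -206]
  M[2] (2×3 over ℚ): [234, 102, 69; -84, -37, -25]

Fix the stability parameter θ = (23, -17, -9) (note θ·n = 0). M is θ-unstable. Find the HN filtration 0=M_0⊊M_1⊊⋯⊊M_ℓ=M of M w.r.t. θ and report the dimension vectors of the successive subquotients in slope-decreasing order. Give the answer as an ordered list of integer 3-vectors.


Via rank(M_{q-1}∘⋯∘M_p): M ≅ I[1,1], I[1,2], I[1,3], I[2,3].
μ_θ-semistable layers: μ^(1)=23; μ^(2)=3; μ^(3)=-1; μ^(4)=-9; μ^(5)=-17

((1, 0, 0); (1, 1, 0); (1, 1, 1); (0, 0, 1); (0, 1, 0))


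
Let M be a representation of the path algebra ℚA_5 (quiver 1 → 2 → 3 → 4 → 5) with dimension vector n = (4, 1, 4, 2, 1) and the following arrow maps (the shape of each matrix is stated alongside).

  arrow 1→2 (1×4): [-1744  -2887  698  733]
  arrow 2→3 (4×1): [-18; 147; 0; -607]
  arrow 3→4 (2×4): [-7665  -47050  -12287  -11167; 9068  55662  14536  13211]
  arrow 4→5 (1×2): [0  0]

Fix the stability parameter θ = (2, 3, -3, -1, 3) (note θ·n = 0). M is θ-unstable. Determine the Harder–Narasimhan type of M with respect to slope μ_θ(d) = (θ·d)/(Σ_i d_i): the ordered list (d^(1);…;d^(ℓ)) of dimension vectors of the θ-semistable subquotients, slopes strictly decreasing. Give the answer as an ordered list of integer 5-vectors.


Interval decomposition of M: I[1,1]^3, I[1,4], I[3,3]^2, I[3,4], I[5,5].
HN type (ℓ=5): μ^(1)=3; μ^(2)=2; μ^(3)=1/4; μ^(4)=-1; μ^(5)=-3

((0, 0, 0, 0, 1); (3, 0, 0, 0, 0); (1, 1, 1, 1, 0); (0, 0, 0, 1, 0); (0, 0, 3, 0, 0))


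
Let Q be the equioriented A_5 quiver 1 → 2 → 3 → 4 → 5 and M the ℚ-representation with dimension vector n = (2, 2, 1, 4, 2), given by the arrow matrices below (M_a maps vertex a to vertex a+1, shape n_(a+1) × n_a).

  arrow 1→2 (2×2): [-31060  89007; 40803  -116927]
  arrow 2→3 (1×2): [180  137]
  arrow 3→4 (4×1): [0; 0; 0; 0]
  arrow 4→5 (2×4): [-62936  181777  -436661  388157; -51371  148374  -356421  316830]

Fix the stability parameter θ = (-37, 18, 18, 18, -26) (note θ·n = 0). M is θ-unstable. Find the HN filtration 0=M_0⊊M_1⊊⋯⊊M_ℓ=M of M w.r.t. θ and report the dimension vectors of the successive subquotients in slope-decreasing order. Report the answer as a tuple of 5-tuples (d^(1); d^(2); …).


Via rank(M_{q-1}∘⋯∘M_p): M ≅ I[1,2], I[1,3], I[4,4]^2, I[4,5]^2.
μ_θ-semistable layers: μ^(1)=18; μ^(2)=-4; μ^(3)=-37

((0, 2, 1, 2, 0); (0, 0, 0, 2, 2); (2, 0, 0, 0, 0))


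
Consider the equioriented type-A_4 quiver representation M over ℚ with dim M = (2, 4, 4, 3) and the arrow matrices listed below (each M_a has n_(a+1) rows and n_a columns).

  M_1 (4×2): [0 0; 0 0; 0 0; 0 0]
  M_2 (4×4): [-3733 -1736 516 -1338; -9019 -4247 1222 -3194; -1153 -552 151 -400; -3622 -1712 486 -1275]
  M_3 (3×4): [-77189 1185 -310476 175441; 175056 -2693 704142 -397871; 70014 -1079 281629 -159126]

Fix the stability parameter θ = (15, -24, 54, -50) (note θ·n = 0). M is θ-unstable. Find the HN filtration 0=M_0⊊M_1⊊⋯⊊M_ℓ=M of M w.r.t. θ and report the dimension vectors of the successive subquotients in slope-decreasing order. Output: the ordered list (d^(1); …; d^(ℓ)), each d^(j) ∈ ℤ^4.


Via rank(M_{q-1}∘⋯∘M_p): M ≅ I[1,1]^2, I[2,3], I[2,4]^3.
μ_θ-semistable layers: μ^(1)=54; μ^(2)=15; μ^(3)=2; μ^(4)=-24

((0, 0, 1, 0); (2, 0, 0, 0); (0, 0, 3, 3); (0, 4, 0, 0))


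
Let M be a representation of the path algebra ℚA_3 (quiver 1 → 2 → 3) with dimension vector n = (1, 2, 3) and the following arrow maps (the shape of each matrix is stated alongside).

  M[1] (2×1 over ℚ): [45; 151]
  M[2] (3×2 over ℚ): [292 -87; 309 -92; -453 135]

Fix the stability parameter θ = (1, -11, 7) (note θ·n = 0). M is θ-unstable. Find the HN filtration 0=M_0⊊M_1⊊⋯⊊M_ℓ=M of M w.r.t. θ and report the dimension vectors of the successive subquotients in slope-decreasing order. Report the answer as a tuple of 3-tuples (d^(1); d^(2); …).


Interval decomposition of M: I[1,3], I[2,3], I[3,3].
HN type (ℓ=3): μ^(1)=7; μ^(2)=-5; μ^(3)=-11

((0, 0, 3); (1, 1, 0); (0, 1, 0))


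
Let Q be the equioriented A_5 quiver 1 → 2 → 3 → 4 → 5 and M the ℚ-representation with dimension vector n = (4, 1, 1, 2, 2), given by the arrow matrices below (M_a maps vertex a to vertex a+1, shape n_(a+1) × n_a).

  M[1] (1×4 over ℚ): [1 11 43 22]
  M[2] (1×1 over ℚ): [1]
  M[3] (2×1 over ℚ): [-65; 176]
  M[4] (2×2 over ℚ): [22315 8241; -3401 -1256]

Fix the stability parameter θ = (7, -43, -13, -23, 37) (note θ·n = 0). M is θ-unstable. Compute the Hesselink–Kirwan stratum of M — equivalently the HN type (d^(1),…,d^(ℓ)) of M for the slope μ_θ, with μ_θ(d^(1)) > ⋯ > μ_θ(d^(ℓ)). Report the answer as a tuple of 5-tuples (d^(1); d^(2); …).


Via rank(M_{q-1}∘⋯∘M_p): M ≅ I[1,1]^3, I[1,5], I[4,5].
μ_θ-semistable layers: μ^(1)=37; μ^(2)=7; μ^(3)=-18; μ^(4)=-23

((0, 0, 0, 0, 2); (3, 0, 0, 0, 0); (1, 1, 1, 1, 0); (0, 0, 0, 1, 0))


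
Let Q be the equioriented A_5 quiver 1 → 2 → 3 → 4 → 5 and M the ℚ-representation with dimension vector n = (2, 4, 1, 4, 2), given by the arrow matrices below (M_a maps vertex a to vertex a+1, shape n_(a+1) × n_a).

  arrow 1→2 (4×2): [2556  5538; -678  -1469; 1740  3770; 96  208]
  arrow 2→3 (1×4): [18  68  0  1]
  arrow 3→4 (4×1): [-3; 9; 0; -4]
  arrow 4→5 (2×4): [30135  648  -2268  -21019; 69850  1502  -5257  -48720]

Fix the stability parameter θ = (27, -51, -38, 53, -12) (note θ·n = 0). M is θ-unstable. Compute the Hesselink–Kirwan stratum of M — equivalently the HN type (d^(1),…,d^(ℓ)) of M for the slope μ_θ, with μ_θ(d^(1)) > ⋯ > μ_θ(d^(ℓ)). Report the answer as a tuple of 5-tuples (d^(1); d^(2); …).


Interval decomposition of M: I[1,1], I[1,2], I[2,2]^2, I[2,5], I[4,4]^2, I[4,5].
HN type (ℓ=6): μ^(1)=53; μ^(2)=27; μ^(3)=41/2; μ^(4)=-12; μ^(5)=-38; μ^(6)=-51

((0, 0, 0, 2, 0); (1, 0, 0, 0, 0); (0, 0, 0, 2, 2); (1, 1, 0, 0, 0); (0, 0, 1, 0, 0); (0, 3, 0, 0, 0))


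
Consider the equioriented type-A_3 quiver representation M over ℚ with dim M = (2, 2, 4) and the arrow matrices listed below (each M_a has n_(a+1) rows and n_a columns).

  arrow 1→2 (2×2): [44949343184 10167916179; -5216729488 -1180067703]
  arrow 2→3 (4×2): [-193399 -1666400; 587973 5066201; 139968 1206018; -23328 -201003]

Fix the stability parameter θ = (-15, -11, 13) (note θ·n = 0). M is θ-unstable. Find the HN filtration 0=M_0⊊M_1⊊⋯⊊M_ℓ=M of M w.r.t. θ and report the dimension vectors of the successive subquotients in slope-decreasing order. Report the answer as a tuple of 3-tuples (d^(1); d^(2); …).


Interval decomposition of M: I[1,1], I[1,3], I[2,3], I[3,3]^2.
HN type (ℓ=3): μ^(1)=13; μ^(2)=-11; μ^(3)=-15

((0, 0, 4); (0, 2, 0); (2, 0, 0))


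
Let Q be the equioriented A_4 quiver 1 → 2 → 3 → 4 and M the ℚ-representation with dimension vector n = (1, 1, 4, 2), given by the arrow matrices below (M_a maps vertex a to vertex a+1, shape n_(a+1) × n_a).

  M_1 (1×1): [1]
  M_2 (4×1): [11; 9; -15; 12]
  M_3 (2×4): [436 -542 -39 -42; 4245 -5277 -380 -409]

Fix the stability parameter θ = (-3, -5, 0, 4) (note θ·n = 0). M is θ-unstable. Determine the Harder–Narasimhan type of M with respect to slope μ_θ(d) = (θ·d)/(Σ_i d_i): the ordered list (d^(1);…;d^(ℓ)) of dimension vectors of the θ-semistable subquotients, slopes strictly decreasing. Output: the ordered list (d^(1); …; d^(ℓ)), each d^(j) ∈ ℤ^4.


Barcode: M ≅ I[1,4], I[3,3]^2, I[3,4]. HN layers by μ_θ (3 steps, strictly decreasing):
  μ^(1)=4; μ^(2)=0; μ^(3)=-4

((0, 0, 0, 2); (0, 0, 4, 0); (1, 1, 0, 0))


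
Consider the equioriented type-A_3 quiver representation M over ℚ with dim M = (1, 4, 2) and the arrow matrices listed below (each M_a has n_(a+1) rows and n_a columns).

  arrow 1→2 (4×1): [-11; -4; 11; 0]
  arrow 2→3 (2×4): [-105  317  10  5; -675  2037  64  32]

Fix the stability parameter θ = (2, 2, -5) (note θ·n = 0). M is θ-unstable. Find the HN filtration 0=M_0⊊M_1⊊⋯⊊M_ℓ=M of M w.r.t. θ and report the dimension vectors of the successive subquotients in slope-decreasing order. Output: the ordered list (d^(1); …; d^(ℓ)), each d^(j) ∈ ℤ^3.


Interval decomposition of M: I[1,3], I[2,2]^2, I[2,3].
HN type (ℓ=3): μ^(1)=2; μ^(2)=-1/3; μ^(3)=-3/2

((0, 2, 0); (1, 1, 1); (0, 1, 1))


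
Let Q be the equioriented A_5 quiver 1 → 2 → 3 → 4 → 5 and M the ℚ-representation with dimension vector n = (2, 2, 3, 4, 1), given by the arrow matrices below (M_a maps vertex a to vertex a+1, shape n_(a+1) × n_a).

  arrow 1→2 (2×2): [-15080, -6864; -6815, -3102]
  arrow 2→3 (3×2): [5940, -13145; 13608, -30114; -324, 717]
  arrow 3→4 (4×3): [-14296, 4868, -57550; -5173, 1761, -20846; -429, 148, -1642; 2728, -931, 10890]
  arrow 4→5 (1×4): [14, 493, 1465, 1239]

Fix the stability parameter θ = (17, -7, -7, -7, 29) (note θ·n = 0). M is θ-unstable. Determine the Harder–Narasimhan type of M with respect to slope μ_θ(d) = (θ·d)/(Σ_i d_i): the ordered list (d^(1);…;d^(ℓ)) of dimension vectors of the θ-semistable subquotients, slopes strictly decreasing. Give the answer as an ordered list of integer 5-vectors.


Via rank(M_{q-1}∘⋯∘M_p): M ≅ I[1,1], I[1,4], I[2,2], I[3,4], I[3,5], I[4,4].
μ_θ-semistable layers: μ^(1)=29; μ^(2)=17; μ^(3)=-1; μ^(4)=-7

((0, 0, 0, 0, 1); (1, 0, 0, 0, 0); (1, 1, 1, 1, 0); (0, 1, 2, 3, 0))


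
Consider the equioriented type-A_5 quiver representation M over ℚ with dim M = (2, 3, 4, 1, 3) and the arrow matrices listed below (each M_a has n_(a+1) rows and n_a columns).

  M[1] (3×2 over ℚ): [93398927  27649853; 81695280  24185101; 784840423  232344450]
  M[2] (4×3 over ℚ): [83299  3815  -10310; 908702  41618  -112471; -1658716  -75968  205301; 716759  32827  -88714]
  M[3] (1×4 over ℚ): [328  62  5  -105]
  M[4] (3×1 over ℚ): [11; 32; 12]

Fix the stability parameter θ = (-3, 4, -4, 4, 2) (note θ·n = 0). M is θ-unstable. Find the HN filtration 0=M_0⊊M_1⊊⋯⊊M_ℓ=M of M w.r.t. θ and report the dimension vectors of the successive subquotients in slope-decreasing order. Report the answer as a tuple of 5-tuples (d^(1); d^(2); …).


Via rank(M_{q-1}∘⋯∘M_p): M ≅ I[1,2], I[1,5], I[2,3], I[3,3]^2, I[5,5]^2.
μ_θ-semistable layers: μ^(1)=4; μ^(2)=3; μ^(3)=2; μ^(4)=0; μ^(5)=-3; μ^(6)=-4

((0, 1, 0, 0, 0); (0, 0, 0, 1, 1); (0, 0, 0, 0, 2); (0, 2, 2, 0, 0); (2, 0, 0, 0, 0); (0, 0, 2, 0, 0))


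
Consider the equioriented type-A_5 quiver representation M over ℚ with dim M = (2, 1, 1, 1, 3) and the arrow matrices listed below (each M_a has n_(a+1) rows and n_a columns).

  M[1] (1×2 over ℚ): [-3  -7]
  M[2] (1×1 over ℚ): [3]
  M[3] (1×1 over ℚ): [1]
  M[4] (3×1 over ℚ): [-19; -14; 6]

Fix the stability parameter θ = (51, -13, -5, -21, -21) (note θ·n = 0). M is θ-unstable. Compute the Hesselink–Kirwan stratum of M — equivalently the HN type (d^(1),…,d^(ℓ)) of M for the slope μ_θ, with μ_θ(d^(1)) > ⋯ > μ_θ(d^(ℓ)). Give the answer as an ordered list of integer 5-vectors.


Interval decomposition of M: I[1,1], I[1,5], I[5,5]^2.
HN type (ℓ=3): μ^(1)=51; μ^(2)=-9/5; μ^(3)=-21

((1, 0, 0, 0, 0); (1, 1, 1, 1, 1); (0, 0, 0, 0, 2))


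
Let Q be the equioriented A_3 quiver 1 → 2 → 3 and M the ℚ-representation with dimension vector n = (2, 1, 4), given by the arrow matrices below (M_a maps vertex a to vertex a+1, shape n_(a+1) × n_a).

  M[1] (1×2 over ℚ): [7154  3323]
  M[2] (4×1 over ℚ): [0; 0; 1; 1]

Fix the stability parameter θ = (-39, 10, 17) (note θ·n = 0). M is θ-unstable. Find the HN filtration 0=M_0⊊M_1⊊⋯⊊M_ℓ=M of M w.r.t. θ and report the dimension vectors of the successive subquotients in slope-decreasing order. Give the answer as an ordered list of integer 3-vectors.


Interval decomposition of M: I[1,1], I[1,3], I[3,3]^3.
HN type (ℓ=3): μ^(1)=17; μ^(2)=10; μ^(3)=-39

((0, 0, 4); (0, 1, 0); (2, 0, 0))


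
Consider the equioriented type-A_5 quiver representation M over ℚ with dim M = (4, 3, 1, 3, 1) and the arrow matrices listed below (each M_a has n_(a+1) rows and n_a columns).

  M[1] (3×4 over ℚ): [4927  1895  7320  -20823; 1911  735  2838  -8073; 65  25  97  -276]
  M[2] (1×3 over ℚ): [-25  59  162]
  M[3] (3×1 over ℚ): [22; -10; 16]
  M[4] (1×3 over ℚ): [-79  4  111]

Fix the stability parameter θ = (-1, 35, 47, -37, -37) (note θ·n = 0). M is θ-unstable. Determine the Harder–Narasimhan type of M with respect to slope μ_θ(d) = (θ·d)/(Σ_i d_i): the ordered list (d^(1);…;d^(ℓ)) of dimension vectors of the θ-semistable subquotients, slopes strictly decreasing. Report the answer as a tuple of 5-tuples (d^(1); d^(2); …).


Via rank(M_{q-1}∘⋯∘M_p): M ≅ I[1,1]^2, I[1,2], I[1,5], I[2,2], I[4,4]^2.
μ_θ-semistable layers: μ^(1)=35; μ^(2)=2; μ^(3)=-1; μ^(4)=-37

((0, 2, 0, 0, 0); (0, 1, 1, 1, 1); (4, 0, 0, 0, 0); (0, 0, 0, 2, 0))


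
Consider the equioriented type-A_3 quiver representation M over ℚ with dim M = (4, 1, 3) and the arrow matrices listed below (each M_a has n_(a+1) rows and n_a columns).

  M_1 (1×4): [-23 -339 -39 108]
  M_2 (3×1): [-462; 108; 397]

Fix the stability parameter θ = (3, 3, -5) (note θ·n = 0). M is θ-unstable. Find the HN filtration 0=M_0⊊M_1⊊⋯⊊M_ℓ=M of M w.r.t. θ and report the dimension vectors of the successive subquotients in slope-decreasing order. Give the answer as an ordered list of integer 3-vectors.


Via rank(M_{q-1}∘⋯∘M_p): M ≅ I[1,1]^3, I[1,3], I[3,3]^2.
μ_θ-semistable layers: μ^(1)=3; μ^(2)=1/3; μ^(3)=-5

((3, 0, 0); (1, 1, 1); (0, 0, 2))


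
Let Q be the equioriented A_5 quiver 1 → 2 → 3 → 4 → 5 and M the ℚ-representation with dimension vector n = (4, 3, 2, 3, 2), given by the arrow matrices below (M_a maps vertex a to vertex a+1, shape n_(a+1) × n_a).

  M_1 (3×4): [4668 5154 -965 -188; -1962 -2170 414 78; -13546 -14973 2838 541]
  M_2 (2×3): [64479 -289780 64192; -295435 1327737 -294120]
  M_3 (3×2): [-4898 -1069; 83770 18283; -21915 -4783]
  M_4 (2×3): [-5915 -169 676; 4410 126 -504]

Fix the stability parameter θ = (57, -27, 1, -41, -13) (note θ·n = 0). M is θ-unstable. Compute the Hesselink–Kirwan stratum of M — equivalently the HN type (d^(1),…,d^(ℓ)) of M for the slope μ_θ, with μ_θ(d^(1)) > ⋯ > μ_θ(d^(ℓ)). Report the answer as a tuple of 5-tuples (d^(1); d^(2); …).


Via rank(M_{q-1}∘⋯∘M_p): M ≅ I[1,1], I[1,2], I[1,4]^2, I[4,5], I[5,5].
μ_θ-semistable layers: μ^(1)=57; μ^(2)=15; μ^(3)=-5/2; μ^(4)=-13; μ^(5)=-41

((1, 0, 0, 0, 0); (1, 1, 0, 0, 0); (2, 2, 2, 2, 0); (0, 0, 0, 0, 2); (0, 0, 0, 1, 0))


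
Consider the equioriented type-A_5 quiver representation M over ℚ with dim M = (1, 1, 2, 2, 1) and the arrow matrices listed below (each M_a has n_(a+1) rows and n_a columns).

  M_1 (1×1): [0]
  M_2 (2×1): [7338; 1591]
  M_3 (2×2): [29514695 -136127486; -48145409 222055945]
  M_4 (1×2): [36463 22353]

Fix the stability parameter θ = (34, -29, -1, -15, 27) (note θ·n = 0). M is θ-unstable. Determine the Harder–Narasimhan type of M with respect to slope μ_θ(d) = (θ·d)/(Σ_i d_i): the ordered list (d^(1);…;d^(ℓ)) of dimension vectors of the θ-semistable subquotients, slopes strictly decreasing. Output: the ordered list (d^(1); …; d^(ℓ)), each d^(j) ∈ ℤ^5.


Via rank(M_{q-1}∘⋯∘M_p): M ≅ I[1,1], I[2,5], I[3,4].
μ_θ-semistable layers: μ^(1)=34; μ^(2)=27; μ^(3)=-8; μ^(4)=-29

((1, 0, 0, 0, 0); (0, 0, 0, 0, 1); (0, 0, 2, 2, 0); (0, 1, 0, 0, 0))


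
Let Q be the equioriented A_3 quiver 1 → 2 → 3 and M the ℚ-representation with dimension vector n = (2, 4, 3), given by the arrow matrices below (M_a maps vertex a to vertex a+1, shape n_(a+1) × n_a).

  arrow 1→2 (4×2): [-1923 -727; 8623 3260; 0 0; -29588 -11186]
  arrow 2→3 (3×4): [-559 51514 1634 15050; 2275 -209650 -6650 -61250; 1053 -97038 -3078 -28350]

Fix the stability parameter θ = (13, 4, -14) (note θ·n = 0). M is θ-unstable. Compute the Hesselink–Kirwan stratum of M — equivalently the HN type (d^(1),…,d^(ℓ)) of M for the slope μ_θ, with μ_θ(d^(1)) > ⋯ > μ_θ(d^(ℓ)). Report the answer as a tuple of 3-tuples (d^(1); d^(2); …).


Interval decomposition of M: I[1,2], I[1,3], I[2,2]^2, I[3,3]^2.
HN type (ℓ=4): μ^(1)=17/2; μ^(2)=4; μ^(3)=1; μ^(4)=-14

((1, 1, 0); (0, 2, 0); (1, 1, 1); (0, 0, 2))


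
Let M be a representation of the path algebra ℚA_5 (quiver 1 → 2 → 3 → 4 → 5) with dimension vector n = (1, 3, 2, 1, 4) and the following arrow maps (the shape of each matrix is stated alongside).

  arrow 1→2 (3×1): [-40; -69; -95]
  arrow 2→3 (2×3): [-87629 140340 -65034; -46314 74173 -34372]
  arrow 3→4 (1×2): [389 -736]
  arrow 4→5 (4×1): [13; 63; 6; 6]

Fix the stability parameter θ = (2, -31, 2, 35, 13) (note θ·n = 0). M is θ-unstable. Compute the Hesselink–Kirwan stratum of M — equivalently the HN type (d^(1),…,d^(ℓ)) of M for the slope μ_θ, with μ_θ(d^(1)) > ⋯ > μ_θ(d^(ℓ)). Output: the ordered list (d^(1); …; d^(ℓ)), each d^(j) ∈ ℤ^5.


Interval decomposition of M: I[1,5], I[2,2], I[2,3], I[5,5]^3.
HN type (ℓ=5): μ^(1)=24; μ^(2)=13; μ^(3)=2; μ^(4)=-29/2; μ^(5)=-31

((0, 0, 0, 1, 1); (0, 0, 0, 0, 3); (0, 0, 2, 0, 0); (1, 1, 0, 0, 0); (0, 2, 0, 0, 0))


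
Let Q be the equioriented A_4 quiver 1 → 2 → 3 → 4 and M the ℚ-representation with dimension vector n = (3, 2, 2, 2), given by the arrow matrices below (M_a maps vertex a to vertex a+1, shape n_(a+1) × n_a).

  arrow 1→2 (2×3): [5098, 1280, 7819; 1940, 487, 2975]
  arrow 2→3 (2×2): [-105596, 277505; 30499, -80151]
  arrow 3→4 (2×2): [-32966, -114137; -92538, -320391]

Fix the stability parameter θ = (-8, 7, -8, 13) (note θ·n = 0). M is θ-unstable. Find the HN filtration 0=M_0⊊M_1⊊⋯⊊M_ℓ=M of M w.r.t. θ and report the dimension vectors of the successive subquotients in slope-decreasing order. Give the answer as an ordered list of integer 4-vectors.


Via rank(M_{q-1}∘⋯∘M_p): M ≅ I[1,1], I[1,3], I[1,4], I[4,4].
μ_θ-semistable layers: μ^(1)=13; μ^(2)=-1/2; μ^(3)=-8

((0, 0, 0, 2); (0, 2, 2, 0); (3, 0, 0, 0))


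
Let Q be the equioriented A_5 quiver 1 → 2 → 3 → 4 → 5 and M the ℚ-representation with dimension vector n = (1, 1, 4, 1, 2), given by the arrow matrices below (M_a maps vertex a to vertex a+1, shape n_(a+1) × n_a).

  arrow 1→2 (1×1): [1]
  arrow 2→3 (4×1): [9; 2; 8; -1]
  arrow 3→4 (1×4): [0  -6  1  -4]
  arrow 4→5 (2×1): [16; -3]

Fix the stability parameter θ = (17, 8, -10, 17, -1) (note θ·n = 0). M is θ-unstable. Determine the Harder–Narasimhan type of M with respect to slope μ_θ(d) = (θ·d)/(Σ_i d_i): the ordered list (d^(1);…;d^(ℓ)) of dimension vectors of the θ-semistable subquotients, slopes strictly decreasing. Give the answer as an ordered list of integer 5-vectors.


Interval decomposition of M: I[1,3], I[3,3]^2, I[3,5], I[5,5].
HN type (ℓ=4): μ^(1)=8; μ^(2)=5; μ^(3)=-1; μ^(4)=-10

((0, 0, 0, 1, 1); (1, 1, 1, 0, 0); (0, 0, 0, 0, 1); (0, 0, 3, 0, 0))


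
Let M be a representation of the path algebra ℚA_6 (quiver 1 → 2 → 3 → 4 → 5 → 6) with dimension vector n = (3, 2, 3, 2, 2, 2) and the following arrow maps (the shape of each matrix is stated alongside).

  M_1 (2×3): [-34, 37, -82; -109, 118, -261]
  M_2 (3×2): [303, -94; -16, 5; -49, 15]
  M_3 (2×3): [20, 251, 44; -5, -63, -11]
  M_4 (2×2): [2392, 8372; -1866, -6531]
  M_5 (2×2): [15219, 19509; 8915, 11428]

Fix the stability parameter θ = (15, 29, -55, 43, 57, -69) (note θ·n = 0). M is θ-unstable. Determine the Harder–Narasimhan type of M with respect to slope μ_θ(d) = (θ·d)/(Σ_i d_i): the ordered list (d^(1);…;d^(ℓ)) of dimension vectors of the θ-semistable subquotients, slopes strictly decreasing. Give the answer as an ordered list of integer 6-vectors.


Via rank(M_{q-1}∘⋯∘M_p): M ≅ I[1,1], I[1,3], I[1,4], I[3,6], I[5,6].
μ_θ-semistable layers: μ^(1)=43; μ^(2)=15; μ^(3)=31/3; μ^(4)=-11/3; μ^(5)=-6; μ^(6)=-55

((0, 0, 0, 1, 0, 0); (1, 0, 0, 0, 0, 0); (0, 0, 0, 1, 1, 1); (2, 2, 2, 0, 0, 0); (0, 0, 0, 0, 1, 1); (0, 0, 1, 0, 0, 0))


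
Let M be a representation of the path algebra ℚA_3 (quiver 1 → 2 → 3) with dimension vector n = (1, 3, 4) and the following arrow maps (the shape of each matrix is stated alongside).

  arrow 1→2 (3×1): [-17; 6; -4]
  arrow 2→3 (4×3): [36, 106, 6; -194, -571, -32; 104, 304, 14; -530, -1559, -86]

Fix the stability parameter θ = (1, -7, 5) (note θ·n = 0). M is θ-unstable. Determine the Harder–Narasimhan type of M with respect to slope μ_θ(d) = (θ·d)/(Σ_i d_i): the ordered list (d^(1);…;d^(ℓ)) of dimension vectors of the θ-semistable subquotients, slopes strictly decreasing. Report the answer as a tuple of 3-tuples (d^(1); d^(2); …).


Via rank(M_{q-1}∘⋯∘M_p): M ≅ I[1,2], I[2,3]^2, I[3,3]^2.
μ_θ-semistable layers: μ^(1)=5; μ^(2)=-3; μ^(3)=-7

((0, 0, 4); (1, 1, 0); (0, 2, 0))
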